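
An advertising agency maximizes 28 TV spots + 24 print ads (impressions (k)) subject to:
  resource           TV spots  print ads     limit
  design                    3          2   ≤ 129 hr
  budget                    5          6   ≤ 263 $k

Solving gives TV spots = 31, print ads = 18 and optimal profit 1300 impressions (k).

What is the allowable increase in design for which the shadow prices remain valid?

Binding constraints: design, budget. The basis is B = [[3,2],[5,6]] with det 8.
Per unit increase in design, x* moves by d = (0.75, -0.625).
The basis stays optimal until print ads reaches 0; allowable increase = 28.8 hr.

28.8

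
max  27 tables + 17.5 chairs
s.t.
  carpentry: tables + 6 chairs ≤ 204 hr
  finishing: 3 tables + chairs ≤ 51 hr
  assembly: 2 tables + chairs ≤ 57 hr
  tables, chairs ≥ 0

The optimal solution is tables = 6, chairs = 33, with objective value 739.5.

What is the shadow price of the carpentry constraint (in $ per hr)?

At the optimum: carpentry uses 204 of 204 (binding); finishing uses 51 of 51 (binding); assembly uses 45 of 57 (slack = 12).
Slack constraints have shadow price 0 (complementary slackness).
Dual feasibility on the basic columns requires 1·y_carpentry + 3·y_finishing = 27, 6·y_carpentry + 1·y_finishing = 17.5.
Solving: y_carpentry = 1.5, y_finishing = 8.5.
Shadow price of carpentry = 1.5.

1.5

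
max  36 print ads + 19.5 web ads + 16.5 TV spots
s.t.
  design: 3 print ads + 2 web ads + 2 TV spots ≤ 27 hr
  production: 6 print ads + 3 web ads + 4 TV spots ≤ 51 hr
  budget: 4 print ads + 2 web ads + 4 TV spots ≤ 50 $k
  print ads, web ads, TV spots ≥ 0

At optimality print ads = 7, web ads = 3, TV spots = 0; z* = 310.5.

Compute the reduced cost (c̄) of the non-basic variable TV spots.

-7.5

Check each constraint at x*: design 27/27 (tight); production 51/51 (tight); budget 34/50 (slack 16).
Slack constraints have shadow price 0 (complementary slackness).
From A_Bᵀ y = c: 3·y_design + 6·y_production = 36; 2·y_design + 3·y_production = 19.5.
This yields shadow prices y_design = 3, y_production = 4.5.
Reduced cost of TV spots: c₃ − yᵀa₃ = 16.5 − (3·2 + 4.5·4) = 16.5 − 24 = -7.5.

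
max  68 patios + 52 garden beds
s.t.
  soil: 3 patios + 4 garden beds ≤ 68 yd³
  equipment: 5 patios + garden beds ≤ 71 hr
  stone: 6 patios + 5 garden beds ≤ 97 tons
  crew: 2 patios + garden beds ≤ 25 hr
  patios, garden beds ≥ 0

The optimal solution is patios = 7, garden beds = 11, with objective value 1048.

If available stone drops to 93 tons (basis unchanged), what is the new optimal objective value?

1012

At the optimum: soil uses 65 of 68 (slack = 3); equipment uses 46 of 71 (slack = 25); stone uses 97 of 97 (binding); crew uses 25 of 25 (binding).
Since soil, equipment are not tight, their duals are 0.
Dual feasibility on the basic columns requires 6·y_stone + 2·y_crew = 68, 5·y_stone + 1·y_crew = 52.
This yields shadow prices y_stone = 9, y_crew = 7.
Δz = y_stone·Δb = 9 × (-4) = -36, so new z* = 1048 − 36 = 1012.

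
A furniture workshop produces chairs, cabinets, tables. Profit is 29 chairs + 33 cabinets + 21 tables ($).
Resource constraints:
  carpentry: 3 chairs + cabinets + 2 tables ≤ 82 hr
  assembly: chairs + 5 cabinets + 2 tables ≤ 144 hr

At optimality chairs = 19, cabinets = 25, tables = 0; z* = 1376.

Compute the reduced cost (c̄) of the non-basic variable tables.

-5

At the optimum: carpentry uses 82 of 82 (binding); assembly uses 144 of 144 (binding).
From A_Bᵀ y = c: 3·y_carpentry + 1·y_assembly = 29; 1·y_carpentry + 5·y_assembly = 33.
Solving: y_carpentry = 8, y_assembly = 5.
Reduced cost of tables: c₃ − yᵀa₃ = 21 − (8·2 + 5·2) = 21 − 26 = -5.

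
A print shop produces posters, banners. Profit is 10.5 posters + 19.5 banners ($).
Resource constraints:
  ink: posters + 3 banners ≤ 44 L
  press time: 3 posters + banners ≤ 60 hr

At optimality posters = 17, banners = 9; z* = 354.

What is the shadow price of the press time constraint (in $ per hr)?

1.5

Check each constraint at x*: ink 44/44 (tight); press time 60/60 (tight).
Dual feasibility on the basic columns requires 1·y_ink + 3·y_press time = 10.5, 3·y_ink + 1·y_press time = 19.5.
Solving: y_ink = 6, y_press time = 1.5.
Shadow price of press time = 1.5.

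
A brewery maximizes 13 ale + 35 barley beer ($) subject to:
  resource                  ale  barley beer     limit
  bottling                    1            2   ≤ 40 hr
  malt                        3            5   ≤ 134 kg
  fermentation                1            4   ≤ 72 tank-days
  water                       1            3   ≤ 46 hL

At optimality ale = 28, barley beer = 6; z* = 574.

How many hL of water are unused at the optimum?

0

water used = 1·28 + 3·6 = 46; slack = 46 − 46 = 0.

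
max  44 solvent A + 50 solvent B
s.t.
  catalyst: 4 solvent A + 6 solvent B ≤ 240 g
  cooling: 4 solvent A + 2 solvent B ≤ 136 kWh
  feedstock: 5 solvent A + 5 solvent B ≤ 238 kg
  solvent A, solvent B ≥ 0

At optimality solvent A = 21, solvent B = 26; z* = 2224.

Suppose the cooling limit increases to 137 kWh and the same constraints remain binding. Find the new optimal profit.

Check each constraint at x*: catalyst 240/240 (tight); cooling 136/136 (tight); feedstock 235/238 (slack 3).
Since feedstock is not tight, its dual is 0.
The binding rows give the dual system: 4·y_catalyst + 4·y_cooling = 44 and 6·y_catalyst + 2·y_cooling = 50.
Solving: y_catalyst = 7, y_cooling = 4.
Δz = y_cooling·Δb = 4 × (1) = 4, so new z* = 2224 + 4 = 2228.

2228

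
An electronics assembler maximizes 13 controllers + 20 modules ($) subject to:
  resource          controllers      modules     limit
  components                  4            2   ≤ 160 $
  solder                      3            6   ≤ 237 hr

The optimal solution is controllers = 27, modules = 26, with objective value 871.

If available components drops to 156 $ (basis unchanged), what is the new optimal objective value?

867

At the optimum: components uses 160 of 160 (binding); solder uses 237 of 237 (binding).
Dual feasibility on the basic columns requires 4·y_components + 3·y_solder = 13, 2·y_components + 6·y_solder = 20.
→ y_components = 1 and y_solder = 3.
Δz = y_components·Δb = 1 × (-4) = -4, so new z* = 871 − 4 = 867.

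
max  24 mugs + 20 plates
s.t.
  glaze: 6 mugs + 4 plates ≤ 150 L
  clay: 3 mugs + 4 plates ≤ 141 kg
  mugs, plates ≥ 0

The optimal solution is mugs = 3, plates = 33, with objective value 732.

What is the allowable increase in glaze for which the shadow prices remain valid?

Binding constraints: glaze, clay. The basis is B = [[6,4],[3,4]] with det 12.
Per unit increase in glaze, x* moves by d = (0.3333, -0.25).
The basis stays optimal until plates reaches 0; allowable increase = 132 L.

132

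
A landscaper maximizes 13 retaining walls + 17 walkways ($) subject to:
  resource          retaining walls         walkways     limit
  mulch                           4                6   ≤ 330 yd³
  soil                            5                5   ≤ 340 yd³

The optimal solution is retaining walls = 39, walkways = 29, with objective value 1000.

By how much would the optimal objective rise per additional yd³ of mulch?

2

Both mulch and soil are binding at x*.
The binding rows give the dual system: 4·y_mulch + 5·y_soil = 13 and 6·y_mulch + 5·y_soil = 17.
Solving: y_mulch = 2, y_soil = 1.
Shadow price of mulch = 2.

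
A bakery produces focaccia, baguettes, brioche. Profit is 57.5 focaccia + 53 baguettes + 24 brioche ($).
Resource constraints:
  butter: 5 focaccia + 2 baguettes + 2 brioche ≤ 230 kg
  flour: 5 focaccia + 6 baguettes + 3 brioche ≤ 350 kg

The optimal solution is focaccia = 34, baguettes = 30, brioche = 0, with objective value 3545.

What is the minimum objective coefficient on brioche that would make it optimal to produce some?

30.5

Check each constraint at x*: butter 230/230 (tight); flour 350/350 (tight).
Dual feasibility on the basic columns requires 5·y_butter + 5·y_flour = 57.5, 2·y_butter + 6·y_flour = 53.
Solving: y_butter = 4, y_flour = 7.5.
brioche enters the basis when its profit ≥ yᵀa₃ = 4·2 + 7.5·3 = 30.5.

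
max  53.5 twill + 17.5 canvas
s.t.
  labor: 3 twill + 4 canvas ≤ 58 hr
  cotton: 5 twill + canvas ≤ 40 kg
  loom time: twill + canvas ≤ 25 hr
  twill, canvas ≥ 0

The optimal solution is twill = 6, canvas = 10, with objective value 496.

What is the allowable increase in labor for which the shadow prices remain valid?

Binding constraints: labor, cotton. The basis is B = [[3,4],[5,1]] with det -17.
Per unit increase in labor, x* moves by d = (-0.0588, 0.2941).
The basis stays optimal until loom time becomes binding; allowable increase = 38.25 hr.

38.25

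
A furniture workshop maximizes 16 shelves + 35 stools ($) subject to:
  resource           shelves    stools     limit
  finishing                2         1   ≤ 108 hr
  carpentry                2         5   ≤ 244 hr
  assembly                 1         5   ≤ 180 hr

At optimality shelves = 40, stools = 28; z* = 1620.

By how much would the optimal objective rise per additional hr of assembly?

6

Binding: finishing and assembly. Non-binding: carpentry (24 unused).
Slack constraints have shadow price 0 (complementary slackness).
Dual feasibility on the basic columns requires 2·y_finishing + 1·y_assembly = 16, 1·y_finishing + 5·y_assembly = 35.
Solving: y_finishing = 5, y_assembly = 6.
Shadow price of assembly = 6.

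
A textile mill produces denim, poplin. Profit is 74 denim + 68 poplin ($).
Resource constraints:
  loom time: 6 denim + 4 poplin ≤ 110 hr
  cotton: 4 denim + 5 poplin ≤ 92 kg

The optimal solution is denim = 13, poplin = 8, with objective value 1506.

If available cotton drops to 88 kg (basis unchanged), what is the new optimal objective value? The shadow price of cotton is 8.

Δb = -4, so new z* = 1506 + (8)·(-4) = 1506 − 32 = 1474.

1474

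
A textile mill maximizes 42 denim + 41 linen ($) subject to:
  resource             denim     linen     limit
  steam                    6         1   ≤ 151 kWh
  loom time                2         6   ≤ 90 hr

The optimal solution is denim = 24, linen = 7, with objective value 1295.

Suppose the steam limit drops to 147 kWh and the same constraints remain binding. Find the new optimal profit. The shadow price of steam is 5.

1275

Δb = -4, so new z* = 1295 + (5)·(-4) = 1295 − 20 = 1275.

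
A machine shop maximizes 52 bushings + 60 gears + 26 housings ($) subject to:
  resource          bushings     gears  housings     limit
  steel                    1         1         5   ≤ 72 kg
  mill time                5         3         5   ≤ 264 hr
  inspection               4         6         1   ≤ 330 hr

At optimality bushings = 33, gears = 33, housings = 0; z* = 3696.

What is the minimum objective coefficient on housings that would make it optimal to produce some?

28

At the optimum: steel uses 66 of 72 (slack = 6); mill time uses 264 of 264 (binding); inspection uses 330 of 330 (binding).
Slack constraints have shadow price 0 (complementary slackness).
Dual feasibility on the basic columns requires 5·y_mill time + 4·y_inspection = 52, 3·y_mill time + 6·y_inspection = 60.
This yields shadow prices y_mill time = 4, y_inspection = 8.
housings enters the basis when its profit ≥ yᵀa₃ = 4·5 + 8·1 = 28.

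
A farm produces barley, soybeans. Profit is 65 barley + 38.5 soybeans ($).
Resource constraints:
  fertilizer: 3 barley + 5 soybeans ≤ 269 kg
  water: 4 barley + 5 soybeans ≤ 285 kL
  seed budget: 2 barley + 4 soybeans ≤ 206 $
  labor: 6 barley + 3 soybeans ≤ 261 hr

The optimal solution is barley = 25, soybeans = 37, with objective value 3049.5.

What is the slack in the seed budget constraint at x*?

seed budget used = 2·25 + 4·37 = 198; slack = 206 − 198 = 8.

8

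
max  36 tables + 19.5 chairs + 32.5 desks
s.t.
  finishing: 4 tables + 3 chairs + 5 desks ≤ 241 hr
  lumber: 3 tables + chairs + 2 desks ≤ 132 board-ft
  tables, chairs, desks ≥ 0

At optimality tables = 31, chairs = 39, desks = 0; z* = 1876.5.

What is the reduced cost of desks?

Check each constraint at x*: finishing 241/241 (tight); lumber 132/132 (tight).
From A_Bᵀ y = c: 4·y_finishing + 3·y_lumber = 36; 3·y_finishing + 1·y_lumber = 19.5.
→ y_finishing = 4.5 and y_lumber = 6.
Reduced cost of desks: c₃ − yᵀa₃ = 32.5 − (4.5·5 + 6·2) = 32.5 − 34.5 = -2.

-2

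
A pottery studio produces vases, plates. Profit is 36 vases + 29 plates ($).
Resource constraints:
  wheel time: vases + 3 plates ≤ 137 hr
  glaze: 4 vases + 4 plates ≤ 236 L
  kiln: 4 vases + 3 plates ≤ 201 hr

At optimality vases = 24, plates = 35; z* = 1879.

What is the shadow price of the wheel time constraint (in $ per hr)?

At the optimum: wheel time uses 129 of 137 (slack = 8); glaze uses 236 of 236 (binding); kiln uses 201 of 201 (binding).
By complementary slackness, y = 0 for the non-binding constraint.
From A_Bᵀ y = c: 4·y_glaze + 4·y_kiln = 36; 4·y_glaze + 3·y_kiln = 29.
This yields shadow prices y_glaze = 2, y_kiln = 7.
Shadow price of wheel time = 0.

0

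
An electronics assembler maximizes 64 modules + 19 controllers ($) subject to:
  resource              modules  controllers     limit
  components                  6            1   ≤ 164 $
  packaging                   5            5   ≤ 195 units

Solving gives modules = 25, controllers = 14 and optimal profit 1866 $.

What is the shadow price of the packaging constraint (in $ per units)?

Check each constraint at x*: components 164/164 (tight); packaging 195/195 (tight).
The binding rows give the dual system: 6·y_components + 5·y_packaging = 64 and 1·y_components + 5·y_packaging = 19.
This yields shadow prices y_components = 9, y_packaging = 2.
Shadow price of packaging = 2.

2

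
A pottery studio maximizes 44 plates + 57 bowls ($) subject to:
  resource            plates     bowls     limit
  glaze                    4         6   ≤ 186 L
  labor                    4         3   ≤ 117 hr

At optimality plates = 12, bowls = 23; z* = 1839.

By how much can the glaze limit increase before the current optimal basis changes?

Binding constraints: glaze, labor. The basis is B = [[4,6],[4,3]] with det -12.
Per unit increase in glaze, x* moves by d = (-0.25, 0.3333).
The basis stays optimal until plates reaches 0; allowable increase = 48 L.

48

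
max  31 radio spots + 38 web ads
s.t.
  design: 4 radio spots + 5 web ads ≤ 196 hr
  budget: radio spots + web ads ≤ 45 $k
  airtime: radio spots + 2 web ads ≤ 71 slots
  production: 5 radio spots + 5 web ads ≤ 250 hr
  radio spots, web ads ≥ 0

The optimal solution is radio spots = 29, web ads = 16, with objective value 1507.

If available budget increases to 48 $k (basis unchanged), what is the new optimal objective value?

Binding: design and budget. Non-binding: airtime (10 unused), production (25 unused).
Since airtime, production are not tight, their duals are 0.
From A_Bᵀ y = c: 4·y_design + 1·y_budget = 31; 5·y_design + 1·y_budget = 38.
→ y_design = 7 and y_budget = 3.
Δz = y_budget·Δb = 3 × (3) = 9, so new z* = 1507 + 9 = 1516.

1516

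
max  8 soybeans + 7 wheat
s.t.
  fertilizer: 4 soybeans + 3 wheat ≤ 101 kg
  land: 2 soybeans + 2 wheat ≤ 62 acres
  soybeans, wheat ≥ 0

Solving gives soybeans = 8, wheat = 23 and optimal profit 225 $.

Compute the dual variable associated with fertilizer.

1

At the optimum: fertilizer uses 101 of 101 (binding); land uses 62 of 62 (binding).
From A_Bᵀ y = c: 4·y_fertilizer + 2·y_land = 8; 3·y_fertilizer + 2·y_land = 7.
→ y_fertilizer = 1 and y_land = 2.
Shadow price of fertilizer = 1.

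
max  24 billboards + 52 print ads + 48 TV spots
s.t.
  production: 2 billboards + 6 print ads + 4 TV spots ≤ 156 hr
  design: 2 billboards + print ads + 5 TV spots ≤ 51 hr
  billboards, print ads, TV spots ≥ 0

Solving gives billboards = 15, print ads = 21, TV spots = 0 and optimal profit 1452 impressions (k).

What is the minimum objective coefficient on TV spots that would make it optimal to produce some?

52

Check each constraint at x*: production 156/156 (tight); design 51/51 (tight).
The binding rows give the dual system: 2·y_production + 2·y_design = 24 and 6·y_production + 1·y_design = 52.
→ y_production = 8 and y_design = 4.
TV spots enters the basis when its profit ≥ yᵀa₃ = 8·4 + 4·5 = 52.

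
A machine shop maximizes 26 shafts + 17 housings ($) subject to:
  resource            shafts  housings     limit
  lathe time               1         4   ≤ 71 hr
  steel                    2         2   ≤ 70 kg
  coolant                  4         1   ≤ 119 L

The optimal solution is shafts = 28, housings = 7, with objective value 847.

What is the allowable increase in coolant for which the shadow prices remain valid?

21

Binding constraints: steel, coolant. The basis is B = [[2,2],[4,1]] with det -6.
Per unit increase in coolant, x* moves by d = (0.3333, -0.3333).
The basis stays optimal until housings reaches 0; allowable increase = 21 L.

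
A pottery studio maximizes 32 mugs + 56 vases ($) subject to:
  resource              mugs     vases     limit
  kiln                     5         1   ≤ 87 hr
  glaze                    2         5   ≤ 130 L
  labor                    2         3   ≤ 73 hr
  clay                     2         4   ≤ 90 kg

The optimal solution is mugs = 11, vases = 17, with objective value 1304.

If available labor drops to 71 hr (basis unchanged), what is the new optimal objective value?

1288

At the optimum: kiln uses 72 of 87 (slack = 15); glaze uses 107 of 130 (slack = 23); labor uses 73 of 73 (binding); clay uses 90 of 90 (binding).
By complementary slackness, y = 0 for the non-binding constraints.
From A_Bᵀ y = c: 2·y_labor + 2·y_clay = 32; 3·y_labor + 4·y_clay = 56.
Solving: y_labor = 8, y_clay = 8.
Δz = y_labor·Δb = 8 × (-2) = -16, so new z* = 1304 − 16 = 1288.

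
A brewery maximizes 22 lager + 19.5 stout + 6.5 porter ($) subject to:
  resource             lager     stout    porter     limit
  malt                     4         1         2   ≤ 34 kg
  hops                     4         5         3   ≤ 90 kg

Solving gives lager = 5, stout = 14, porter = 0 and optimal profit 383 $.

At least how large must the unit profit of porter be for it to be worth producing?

Check each constraint at x*: malt 34/34 (tight); hops 90/90 (tight).
Dual feasibility on the basic columns requires 4·y_malt + 4·y_hops = 22, 1·y_malt + 5·y_hops = 19.5.
This yields shadow prices y_malt = 2, y_hops = 3.5.
porter enters the basis when its profit ≥ yᵀa₃ = 2·2 + 3.5·3 = 14.5.

14.5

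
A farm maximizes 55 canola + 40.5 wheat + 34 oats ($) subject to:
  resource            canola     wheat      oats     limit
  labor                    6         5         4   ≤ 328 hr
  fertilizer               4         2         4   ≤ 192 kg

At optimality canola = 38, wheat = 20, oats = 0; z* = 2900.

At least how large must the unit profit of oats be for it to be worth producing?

Both labor and fertilizer are binding at x*.
From A_Bᵀ y = c: 6·y_labor + 4·y_fertilizer = 55; 5·y_labor + 2·y_fertilizer = 40.5.
This yields shadow prices y_labor = 6.5, y_fertilizer = 4.
oats enters the basis when its profit ≥ yᵀa₃ = 6.5·4 + 4·4 = 42.

42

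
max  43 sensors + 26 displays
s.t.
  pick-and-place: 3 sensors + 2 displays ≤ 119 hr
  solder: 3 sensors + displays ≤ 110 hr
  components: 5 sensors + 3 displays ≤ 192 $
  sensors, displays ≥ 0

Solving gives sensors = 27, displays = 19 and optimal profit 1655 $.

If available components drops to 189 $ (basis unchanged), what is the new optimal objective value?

1631

At the optimum: pick-and-place uses 119 of 119 (binding); solder uses 100 of 110 (slack = 10); components uses 192 of 192 (binding).
Slack constraints have shadow price 0 (complementary slackness).
Dual feasibility on the basic columns requires 3·y_pick-and-place + 5·y_components = 43, 2·y_pick-and-place + 3·y_components = 26.
→ y_pick-and-place = 1 and y_components = 8.
Δz = y_components·Δb = 8 × (-3) = -24, so new z* = 1655 − 24 = 1631.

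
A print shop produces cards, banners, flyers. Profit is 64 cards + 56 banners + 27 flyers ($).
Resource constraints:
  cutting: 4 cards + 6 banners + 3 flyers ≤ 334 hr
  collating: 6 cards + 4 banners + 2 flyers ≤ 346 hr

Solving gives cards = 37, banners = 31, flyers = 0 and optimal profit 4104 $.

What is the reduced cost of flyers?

-1

Check each constraint at x*: cutting 334/334 (tight); collating 346/346 (tight).
Dual feasibility on the basic columns requires 4·y_cutting + 6·y_collating = 64, 6·y_cutting + 4·y_collating = 56.
Solving: y_cutting = 4, y_collating = 8.
Reduced cost of flyers: c₃ − yᵀa₃ = 27 − (4·3 + 8·2) = 27 − 28 = -1.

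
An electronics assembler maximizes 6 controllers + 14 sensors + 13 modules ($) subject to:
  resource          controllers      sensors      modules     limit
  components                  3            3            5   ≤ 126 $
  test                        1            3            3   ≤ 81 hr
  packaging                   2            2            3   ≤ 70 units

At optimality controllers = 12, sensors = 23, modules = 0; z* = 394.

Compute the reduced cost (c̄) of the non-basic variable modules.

-2

Binding: test and packaging. Non-binding: components (21 unused).
Slack constraints have shadow price 0 (complementary slackness).
From A_Bᵀ y = c: 1·y_test + 2·y_packaging = 6; 3·y_test + 2·y_packaging = 14.
Solving: y_test = 4, y_packaging = 1.
Reduced cost of modules: c₃ − yᵀa₃ = 13 − (4·3 + 1·3) = 13 − 15 = -2.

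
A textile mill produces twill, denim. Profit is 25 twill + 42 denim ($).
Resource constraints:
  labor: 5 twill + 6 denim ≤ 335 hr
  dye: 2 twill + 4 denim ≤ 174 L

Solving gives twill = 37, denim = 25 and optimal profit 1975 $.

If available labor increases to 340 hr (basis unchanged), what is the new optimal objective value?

1985

At the optimum: labor uses 335 of 335 (binding); dye uses 174 of 174 (binding).
Dual feasibility on the basic columns requires 5·y_labor + 2·y_dye = 25, 6·y_labor + 4·y_dye = 42.
Solving: y_labor = 2, y_dye = 7.5.
Δz = y_labor·Δb = 2 × (5) = 10, so new z* = 1975 + 10 = 1985.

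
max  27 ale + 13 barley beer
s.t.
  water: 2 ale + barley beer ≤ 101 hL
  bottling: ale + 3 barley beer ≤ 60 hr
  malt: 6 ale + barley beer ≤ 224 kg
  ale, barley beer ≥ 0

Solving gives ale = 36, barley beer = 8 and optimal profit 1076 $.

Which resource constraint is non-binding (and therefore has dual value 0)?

water: 80/101 (slack 21)
bottling: 60/60 (binding)
malt: 224/224 (binding)
By complementary slackness, a constraint with positive slack has shadow price 0 → water.

water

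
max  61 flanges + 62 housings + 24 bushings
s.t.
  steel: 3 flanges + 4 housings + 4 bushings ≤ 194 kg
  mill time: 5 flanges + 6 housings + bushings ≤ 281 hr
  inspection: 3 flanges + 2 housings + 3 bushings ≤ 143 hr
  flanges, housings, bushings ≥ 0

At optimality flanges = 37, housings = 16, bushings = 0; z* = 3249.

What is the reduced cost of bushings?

-5

Check each constraint at x*: steel 175/194 (slack 19); mill time 281/281 (tight); inspection 143/143 (tight).
Slack constraints have shadow price 0 (complementary slackness).
From A_Bᵀ y = c: 5·y_mill time + 3·y_inspection = 61; 6·y_mill time + 2·y_inspection = 62.
→ y_mill time = 8 and y_inspection = 7.
Reduced cost of bushings: c₃ − yᵀa₃ = 24 − (8·1 + 7·3) = 24 − 29 = -5.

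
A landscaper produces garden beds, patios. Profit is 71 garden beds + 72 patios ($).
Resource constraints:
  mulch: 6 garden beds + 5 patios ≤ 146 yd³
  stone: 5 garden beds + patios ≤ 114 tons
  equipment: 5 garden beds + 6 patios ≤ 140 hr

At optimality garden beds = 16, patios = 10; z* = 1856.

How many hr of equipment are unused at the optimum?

0

equipment used = 5·16 + 6·10 = 140; slack = 140 − 140 = 0.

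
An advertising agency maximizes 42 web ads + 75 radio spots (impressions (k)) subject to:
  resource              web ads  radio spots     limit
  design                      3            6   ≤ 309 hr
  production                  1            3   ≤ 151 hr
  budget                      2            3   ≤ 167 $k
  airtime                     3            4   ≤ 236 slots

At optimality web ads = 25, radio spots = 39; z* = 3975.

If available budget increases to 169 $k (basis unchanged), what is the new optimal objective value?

Binding: design and budget. Non-binding: production (9 unused), airtime (5 unused).
By complementary slackness, y = 0 for the non-binding constraints.
The binding rows give the dual system: 3·y_design + 2·y_budget = 42 and 6·y_design + 3·y_budget = 75.
→ y_design = 8 and y_budget = 9.
Δz = y_budget·Δb = 9 × (2) = 18, so new z* = 3975 + 18 = 3993.

3993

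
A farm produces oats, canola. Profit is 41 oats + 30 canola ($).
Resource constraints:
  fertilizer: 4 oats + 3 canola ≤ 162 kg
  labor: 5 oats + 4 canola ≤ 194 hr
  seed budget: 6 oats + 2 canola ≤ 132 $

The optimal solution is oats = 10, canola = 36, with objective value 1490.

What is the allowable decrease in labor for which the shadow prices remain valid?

Binding constraints: labor, seed budget. The basis is B = [[5,4],[6,2]] with det -14.
Per unit decrease in labor, x* moves by d = (0.1429, -0.4286).
The basis stays optimal until canola reaches 0; allowable decrease = 84 hr.

84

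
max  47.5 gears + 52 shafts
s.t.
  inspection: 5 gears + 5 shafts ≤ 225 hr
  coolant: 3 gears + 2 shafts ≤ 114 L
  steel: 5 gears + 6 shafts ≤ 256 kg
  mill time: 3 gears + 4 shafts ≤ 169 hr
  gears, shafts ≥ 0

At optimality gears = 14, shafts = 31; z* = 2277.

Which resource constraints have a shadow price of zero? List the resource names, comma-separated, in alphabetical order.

inspection: 225/225 (binding)
coolant: 104/114 (slack 10)
steel: 256/256 (binding)
mill time: 166/169 (slack 3)
By complementary slackness, a constraint with positive slack has shadow price 0 → coolant, mill time.

coolant, mill time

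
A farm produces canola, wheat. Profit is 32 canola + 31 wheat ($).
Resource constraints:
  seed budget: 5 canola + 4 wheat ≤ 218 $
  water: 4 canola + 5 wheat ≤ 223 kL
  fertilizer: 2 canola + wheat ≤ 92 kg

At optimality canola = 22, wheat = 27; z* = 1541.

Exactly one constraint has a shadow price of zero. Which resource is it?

seed budget: 218/218 (binding)
water: 223/223 (binding)
fertilizer: 71/92 (slack 21)
By complementary slackness, a constraint with positive slack has shadow price 0 → fertilizer.

fertilizer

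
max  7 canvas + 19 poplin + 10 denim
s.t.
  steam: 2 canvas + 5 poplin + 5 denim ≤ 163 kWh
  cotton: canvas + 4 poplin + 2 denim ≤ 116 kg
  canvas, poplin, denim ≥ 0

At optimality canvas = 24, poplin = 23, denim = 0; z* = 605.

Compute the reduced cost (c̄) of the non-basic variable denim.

Both steam and cotton are binding at x*.
From A_Bᵀ y = c: 2·y_steam + 1·y_cotton = 7; 5·y_steam + 4·y_cotton = 19.
This yields shadow prices y_steam = 3, y_cotton = 1.
Reduced cost of denim: c₃ − yᵀa₃ = 10 − (3·5 + 1·2) = 10 − 17 = -7.

-7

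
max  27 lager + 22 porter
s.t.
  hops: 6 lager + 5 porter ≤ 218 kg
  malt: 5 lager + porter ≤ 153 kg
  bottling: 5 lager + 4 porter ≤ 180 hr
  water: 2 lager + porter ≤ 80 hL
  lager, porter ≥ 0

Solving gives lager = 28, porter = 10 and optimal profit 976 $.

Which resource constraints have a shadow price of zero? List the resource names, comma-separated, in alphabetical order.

malt, water

hops: 218/218 (binding)
malt: 150/153 (slack 3)
bottling: 180/180 (binding)
water: 66/80 (slack 14)
By complementary slackness, a constraint with positive slack has shadow price 0 → malt, water.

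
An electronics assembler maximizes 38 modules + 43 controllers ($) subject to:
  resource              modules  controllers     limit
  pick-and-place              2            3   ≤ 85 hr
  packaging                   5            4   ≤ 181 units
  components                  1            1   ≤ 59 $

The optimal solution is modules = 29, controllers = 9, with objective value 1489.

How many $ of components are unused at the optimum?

21

components used = 1·29 + 1·9 = 38; slack = 59 − 38 = 21.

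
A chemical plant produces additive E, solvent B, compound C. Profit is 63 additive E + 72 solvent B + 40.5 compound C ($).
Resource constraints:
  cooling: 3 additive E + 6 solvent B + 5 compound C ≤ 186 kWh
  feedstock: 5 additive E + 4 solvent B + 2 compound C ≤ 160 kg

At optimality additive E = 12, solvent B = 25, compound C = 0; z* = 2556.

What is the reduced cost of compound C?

Both cooling and feedstock are binding at x*.
The binding rows give the dual system: 3·y_cooling + 5·y_feedstock = 63 and 6·y_cooling + 4·y_feedstock = 72.
This yields shadow prices y_cooling = 6, y_feedstock = 9.
Reduced cost of compound C: c₃ − yᵀa₃ = 40.5 − (6·5 + 9·2) = 40.5 − 48 = -7.5.

-7.5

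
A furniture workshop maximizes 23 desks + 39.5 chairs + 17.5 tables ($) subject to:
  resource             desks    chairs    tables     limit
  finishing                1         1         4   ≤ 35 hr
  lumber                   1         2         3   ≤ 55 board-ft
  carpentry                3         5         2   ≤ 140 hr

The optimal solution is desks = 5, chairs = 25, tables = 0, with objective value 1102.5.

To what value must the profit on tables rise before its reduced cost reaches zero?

At the optimum: finishing uses 30 of 35 (slack = 5); lumber uses 55 of 55 (binding); carpentry uses 140 of 140 (binding).
Since finishing is not tight, its dual is 0.
Dual feasibility on the basic columns requires 1·y_lumber + 3·y_carpentry = 23, 2·y_lumber + 5·y_carpentry = 39.5.
This yields shadow prices y_lumber = 3.5, y_carpentry = 6.5.
tables enters the basis when its profit ≥ yᵀa₃ = 3.5·3 + 6.5·2 = 23.5.

23.5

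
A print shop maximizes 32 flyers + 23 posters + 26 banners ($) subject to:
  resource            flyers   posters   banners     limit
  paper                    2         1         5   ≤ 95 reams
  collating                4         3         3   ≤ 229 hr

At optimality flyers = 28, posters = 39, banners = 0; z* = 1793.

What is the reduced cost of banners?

Check each constraint at x*: paper 95/95 (tight); collating 229/229 (tight).
Dual feasibility on the basic columns requires 2·y_paper + 4·y_collating = 32, 1·y_paper + 3·y_collating = 23.
Solving: y_paper = 2, y_collating = 7.
Reduced cost of banners: c₃ − yᵀa₃ = 26 − (2·5 + 7·3) = 26 − 31 = -5.

-5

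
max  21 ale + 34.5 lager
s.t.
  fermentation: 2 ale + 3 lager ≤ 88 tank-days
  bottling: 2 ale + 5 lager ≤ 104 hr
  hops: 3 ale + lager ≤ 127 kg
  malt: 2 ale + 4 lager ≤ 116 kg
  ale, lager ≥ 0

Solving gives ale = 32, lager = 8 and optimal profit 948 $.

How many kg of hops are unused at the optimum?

hops used = 3·32 + 1·8 = 104; slack = 127 − 104 = 23.

23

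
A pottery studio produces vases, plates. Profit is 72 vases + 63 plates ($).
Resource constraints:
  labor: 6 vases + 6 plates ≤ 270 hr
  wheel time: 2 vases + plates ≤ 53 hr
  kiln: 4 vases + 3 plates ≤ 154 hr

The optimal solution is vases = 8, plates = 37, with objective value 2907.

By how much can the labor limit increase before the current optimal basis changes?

33

Binding constraints: labor, wheel time. The basis is B = [[6,6],[2,1]] with det -6.
Per unit increase in labor, x* moves by d = (-0.1667, 0.3333).
The basis stays optimal until kiln becomes binding; allowable increase = 33 hr.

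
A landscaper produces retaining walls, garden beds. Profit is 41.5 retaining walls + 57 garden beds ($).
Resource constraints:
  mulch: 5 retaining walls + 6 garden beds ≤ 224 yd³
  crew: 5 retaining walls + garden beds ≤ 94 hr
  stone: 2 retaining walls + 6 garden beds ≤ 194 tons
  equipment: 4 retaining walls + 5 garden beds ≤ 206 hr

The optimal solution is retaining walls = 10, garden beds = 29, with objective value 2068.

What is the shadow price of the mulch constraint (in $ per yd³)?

Binding: mulch and stone. Non-binding: crew (15 unused), equipment (21 unused).
Since crew, equipment are not tight, their duals are 0.
Dual feasibility on the basic columns requires 5·y_mulch + 2·y_stone = 41.5, 6·y_mulch + 6·y_stone = 57.
→ y_mulch = 7.5 and y_stone = 2.
Shadow price of mulch = 7.5.

7.5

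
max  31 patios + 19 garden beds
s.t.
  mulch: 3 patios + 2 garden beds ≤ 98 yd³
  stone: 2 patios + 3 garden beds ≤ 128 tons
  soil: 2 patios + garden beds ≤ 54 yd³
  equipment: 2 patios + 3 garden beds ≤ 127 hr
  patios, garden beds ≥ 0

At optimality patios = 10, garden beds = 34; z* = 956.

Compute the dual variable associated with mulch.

7

Check each constraint at x*: mulch 98/98 (tight); stone 122/128 (slack 6); soil 54/54 (tight); equipment 122/127 (slack 5).
By complementary slackness, y = 0 for the non-binding constraints.
The binding rows give the dual system: 3·y_mulch + 2·y_soil = 31 and 2·y_mulch + 1·y_soil = 19.
Solving: y_mulch = 7, y_soil = 5.
Shadow price of mulch = 7.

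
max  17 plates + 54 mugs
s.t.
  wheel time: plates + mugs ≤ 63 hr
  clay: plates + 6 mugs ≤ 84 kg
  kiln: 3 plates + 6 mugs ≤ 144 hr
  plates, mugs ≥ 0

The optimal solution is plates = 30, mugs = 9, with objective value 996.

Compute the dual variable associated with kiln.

4

At the optimum: wheel time uses 39 of 63 (slack = 24); clay uses 84 of 84 (binding); kiln uses 144 of 144 (binding).
By complementary slackness, y = 0 for the non-binding constraint.
From A_Bᵀ y = c: 1·y_clay + 3·y_kiln = 17; 6·y_clay + 6·y_kiln = 54.
This yields shadow prices y_clay = 5, y_kiln = 4.
Shadow price of kiln = 4.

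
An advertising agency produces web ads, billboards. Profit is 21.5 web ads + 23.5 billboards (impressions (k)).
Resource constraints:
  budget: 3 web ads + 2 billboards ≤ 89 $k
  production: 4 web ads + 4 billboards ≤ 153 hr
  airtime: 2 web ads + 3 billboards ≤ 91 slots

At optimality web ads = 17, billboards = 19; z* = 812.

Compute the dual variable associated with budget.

At the optimum: budget uses 89 of 89 (binding); production uses 144 of 153 (slack = 9); airtime uses 91 of 91 (binding).
By complementary slackness, y = 0 for the non-binding constraint.
From A_Bᵀ y = c: 3·y_budget + 2·y_airtime = 21.5; 2·y_budget + 3·y_airtime = 23.5.
This yields shadow prices y_budget = 3.5, y_airtime = 5.5.
Shadow price of budget = 3.5.

3.5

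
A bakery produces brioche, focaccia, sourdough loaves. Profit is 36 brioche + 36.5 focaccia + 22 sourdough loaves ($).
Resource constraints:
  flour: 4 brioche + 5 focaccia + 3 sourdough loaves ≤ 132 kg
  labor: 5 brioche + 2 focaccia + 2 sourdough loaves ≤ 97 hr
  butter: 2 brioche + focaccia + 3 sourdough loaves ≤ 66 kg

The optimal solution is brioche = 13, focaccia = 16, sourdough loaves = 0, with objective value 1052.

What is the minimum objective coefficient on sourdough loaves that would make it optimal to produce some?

23.5

Binding: flour and labor. Non-binding: butter (24 unused).
By complementary slackness, y = 0 for the non-binding constraint.
Dual feasibility on the basic columns requires 4·y_flour + 5·y_labor = 36, 5·y_flour + 2·y_labor = 36.5.
This yields shadow prices y_flour = 6.5, y_labor = 2.
sourdough loaves enters the basis when its profit ≥ yᵀa₃ = 6.5·3 + 2·2 = 23.5.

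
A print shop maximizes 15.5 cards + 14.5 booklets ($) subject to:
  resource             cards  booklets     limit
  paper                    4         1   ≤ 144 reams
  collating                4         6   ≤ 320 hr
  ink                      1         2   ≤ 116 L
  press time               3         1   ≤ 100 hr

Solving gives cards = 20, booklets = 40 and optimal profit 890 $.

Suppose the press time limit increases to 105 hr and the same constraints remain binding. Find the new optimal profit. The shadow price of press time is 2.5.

902.5

Δb = 5, so new z* = 890 + (2.5)·(5) = 890 + 12.5 = 902.5.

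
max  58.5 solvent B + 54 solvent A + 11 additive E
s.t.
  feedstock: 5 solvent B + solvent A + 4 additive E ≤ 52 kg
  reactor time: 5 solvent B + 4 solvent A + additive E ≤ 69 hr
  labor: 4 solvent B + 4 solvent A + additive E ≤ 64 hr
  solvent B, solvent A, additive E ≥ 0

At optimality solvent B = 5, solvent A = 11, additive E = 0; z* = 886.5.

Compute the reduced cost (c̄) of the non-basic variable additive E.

-2.5

At the optimum: feedstock uses 36 of 52 (slack = 16); reactor time uses 69 of 69 (binding); labor uses 64 of 64 (binding).
Slack constraints have shadow price 0 (complementary slackness).
From A_Bᵀ y = c: 5·y_reactor time + 4·y_labor = 58.5; 4·y_reactor time + 4·y_labor = 54.
→ y_reactor time = 4.5 and y_labor = 9.
Reduced cost of additive E: c₃ − yᵀa₃ = 11 − (4.5·1 + 9·1) = 11 − 13.5 = -2.5.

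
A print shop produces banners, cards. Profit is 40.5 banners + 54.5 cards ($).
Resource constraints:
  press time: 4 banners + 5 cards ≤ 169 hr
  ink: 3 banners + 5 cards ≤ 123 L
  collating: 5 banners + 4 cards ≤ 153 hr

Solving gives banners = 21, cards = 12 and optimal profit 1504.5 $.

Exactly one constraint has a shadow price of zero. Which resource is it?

press time

press time: 144/169 (slack 25)
ink: 123/123 (binding)
collating: 153/153 (binding)
By complementary slackness, a constraint with positive slack has shadow price 0 → press time.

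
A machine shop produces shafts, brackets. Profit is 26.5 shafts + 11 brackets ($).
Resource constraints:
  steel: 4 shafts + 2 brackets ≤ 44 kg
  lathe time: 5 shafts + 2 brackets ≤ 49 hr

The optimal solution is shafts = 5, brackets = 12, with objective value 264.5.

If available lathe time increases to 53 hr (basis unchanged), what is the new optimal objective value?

282.5

Both steel and lathe time are binding at x*.
From A_Bᵀ y = c: 4·y_steel + 5·y_lathe time = 26.5; 2·y_steel + 2·y_lathe time = 11.
Solving: y_steel = 1, y_lathe time = 4.5.
Δz = y_lathe time·Δb = 4.5 × (4) = 18, so new z* = 264.5 + 18 = 282.5.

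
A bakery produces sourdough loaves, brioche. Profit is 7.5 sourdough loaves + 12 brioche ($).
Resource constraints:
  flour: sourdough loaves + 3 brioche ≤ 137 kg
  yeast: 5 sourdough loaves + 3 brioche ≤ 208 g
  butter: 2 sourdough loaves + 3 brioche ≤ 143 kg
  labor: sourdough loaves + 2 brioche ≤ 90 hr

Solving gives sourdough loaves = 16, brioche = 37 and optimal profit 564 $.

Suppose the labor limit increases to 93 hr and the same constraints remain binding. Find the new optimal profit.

568.5

Binding: butter and labor. Non-binding: flour (10 unused), yeast (17 unused).
By complementary slackness, y = 0 for the non-binding constraints.
The binding rows give the dual system: 2·y_butter + 1·y_labor = 7.5 and 3·y_butter + 2·y_labor = 12.
→ y_butter = 3 and y_labor = 1.5.
Δz = y_labor·Δb = 1.5 × (3) = 4.5, so new z* = 564 + 4.5 = 568.5.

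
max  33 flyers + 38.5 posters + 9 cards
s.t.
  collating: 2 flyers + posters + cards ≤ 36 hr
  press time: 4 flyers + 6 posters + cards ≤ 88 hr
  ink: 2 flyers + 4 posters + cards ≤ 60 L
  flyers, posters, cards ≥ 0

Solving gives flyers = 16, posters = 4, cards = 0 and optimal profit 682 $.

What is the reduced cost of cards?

-2

At the optimum: collating uses 36 of 36 (binding); press time uses 88 of 88 (binding); ink uses 48 of 60 (slack = 12).
Since ink is not tight, its dual is 0.
The binding rows give the dual system: 2·y_collating + 4·y_press time = 33 and 1·y_collating + 6·y_press time = 38.5.
Solving: y_collating = 5.5, y_press time = 5.5.
Reduced cost of cards: c₃ − yᵀa₃ = 9 − (5.5·1 + 5.5·1) = 9 − 11 = -2.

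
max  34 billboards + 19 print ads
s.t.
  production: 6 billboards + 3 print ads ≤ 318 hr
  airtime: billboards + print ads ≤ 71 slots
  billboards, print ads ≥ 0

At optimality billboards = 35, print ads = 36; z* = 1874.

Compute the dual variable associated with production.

Check each constraint at x*: production 318/318 (tight); airtime 71/71 (tight).
Dual feasibility on the basic columns requires 6·y_production + 1·y_airtime = 34, 3·y_production + 1·y_airtime = 19.
→ y_production = 5 and y_airtime = 4.
Shadow price of production = 5.

5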